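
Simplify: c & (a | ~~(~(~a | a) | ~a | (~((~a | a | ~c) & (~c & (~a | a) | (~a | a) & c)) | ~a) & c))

c & (a | ~~(~(~a | a) | ~a | (~((~a | a | ~c) & (~c & (~a | a) | (~a | a) & c)) | ~a) & c))
= c & (a | ~~(~(~a | a) | ~a | (~((~a | a | ~c) & (~a | a)) | ~a) & c))   — distribution
= c & (a | ~~(~(~a | a) | ~a | (~(~a | a) | ~a) & c))   — absorption
= c & (a | ~~(~(~a | a) | ~a))   — absorption
= c & (a | ~((~a | a) & a))   — De Morgan
= c & (a | ~a)   — complement / identity
= c   — complement / identity

c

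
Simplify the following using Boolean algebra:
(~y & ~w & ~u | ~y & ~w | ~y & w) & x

~y & x

(~y & ~w & ~u | ~y & ~w | ~y & w) & x
= (~y & ~w | ~y & w) & x   (absorption)
= ~y & x   (distribution)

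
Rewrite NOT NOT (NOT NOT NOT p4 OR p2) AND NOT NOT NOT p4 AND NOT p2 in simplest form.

NOT p4 AND NOT p2

NOT NOT (NOT NOT NOT p4 OR p2) AND NOT NOT NOT p4 AND NOT p2
= NOT NOT (NOT p4 OR p2) AND NOT NOT NOT p4 AND NOT p2   (double negation)
= (NOT p4 OR p2) AND NOT NOT NOT p4 AND NOT p2   (double negation)
= (NOT p4 OR p2) AND NOT p4 AND NOT p2   (double negation)
= NOT p4 AND NOT p2   (absorption)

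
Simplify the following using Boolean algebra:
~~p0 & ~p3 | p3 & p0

~~p0 & ~p3 | p3 & p0
= p0 & ~p3 | p3 & p0   (double negation)
= p0   (distribution)

p0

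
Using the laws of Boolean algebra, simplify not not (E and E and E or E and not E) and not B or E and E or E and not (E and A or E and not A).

E

not not (E and E and E or E and not E) and not B or E and E or E and not (E and A or E and not A)
= not not (E and E and E or E and not E) and not B or E and E or E and not E
= not not (E and E or E and not E) and not B or E and E or E and not E
= (E and E or E and not E) and not B or E and E or E and not E
= E and E or E and not E
= E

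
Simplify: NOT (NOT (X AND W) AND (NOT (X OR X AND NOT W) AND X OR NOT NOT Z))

X AND W OR NOT Z

NOT (NOT (X AND W) AND (NOT (X OR X AND NOT W) AND X OR NOT NOT Z))
= NOT (NOT (X AND W) AND (NOT X AND X OR NOT NOT Z))   — absorption
= NOT (NOT (X AND W) AND NOT NOT Z)   — complement / identity
= X AND W OR NOT Z   — De Morgan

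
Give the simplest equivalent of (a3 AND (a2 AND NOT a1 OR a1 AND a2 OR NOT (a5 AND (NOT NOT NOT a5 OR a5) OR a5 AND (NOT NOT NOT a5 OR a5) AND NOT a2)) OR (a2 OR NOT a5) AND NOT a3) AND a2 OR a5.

(a3 AND (a2 AND NOT a1 OR a1 AND a2 OR NOT (a5 AND (NOT NOT NOT a5 OR a5) OR a5 AND (NOT NOT NOT a5 OR a5) AND NOT a2)) OR (a2 OR NOT a5) AND NOT a3) AND a2 OR a5
= (a3 AND (a2 OR NOT (a5 AND (NOT NOT NOT a5 OR a5) OR a5 AND (NOT NOT NOT a5 OR a5) AND NOT a2)) OR (a2 OR NOT a5) AND NOT a3) AND a2 OR a5   [distribution]
= (a3 AND (a2 OR NOT (a5 AND (NOT NOT NOT a5 OR a5))) OR (a2 OR NOT a5) AND NOT a3) AND a2 OR a5   [absorption]
= (a3 AND (a2 OR NOT (a5 AND (NOT a5 OR a5))) OR (a2 OR NOT a5) AND NOT a3) AND a2 OR a5   [double negation]
= (a3 AND (a2 OR NOT a5) OR (a2 OR NOT a5) AND NOT a3) AND a2 OR a5   [complement / identity]
= (a2 OR NOT a5) AND a2 OR a5   [distribution]
= a2 OR a5   [absorption]

a2 OR a5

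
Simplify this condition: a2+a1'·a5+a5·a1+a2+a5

a2+a5

a2+a1'·a5+a5·a1+a2+a5
= a2+a5+a2+a5   [distribution]
= a2+a5   [idempotence]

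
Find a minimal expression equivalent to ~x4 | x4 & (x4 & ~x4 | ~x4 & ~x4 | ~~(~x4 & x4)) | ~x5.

~x4 | x4 & (x4 & ~x4 | ~x4 & ~x4 | ~~(~x4 & x4)) | ~x5
= ~x4 | x4 & (x4 & ~x4 | ~x4 & ~x4 | ~x4 & x4) | ~x5   (double negation)
= ~x4 | x4 & (x4 & ~x4 | ~x4 & ~x4) | ~x5   (complement / identity)
= ~x4 | x4 & ~x4 | ~x5   (distribution)
= ~x4 | ~x5   (complement / identity)

~x4 | ~x5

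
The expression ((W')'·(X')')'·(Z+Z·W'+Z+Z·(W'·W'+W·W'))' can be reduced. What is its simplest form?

(W'+X')·Z'

((W')'·(X')')'·(Z+Z·W'+Z+Z·(W'·W'+W·W'))'
= ((W')'·(X')')'·(Z+Z·W'+Z+Z·W')'   — distribution
= ((W')'·(X')')'·(Z+Z·W')'   — idempotence
= (W'+X')·(Z+Z·W')'   — De Morgan
= (W'+X')·Z'   — absorption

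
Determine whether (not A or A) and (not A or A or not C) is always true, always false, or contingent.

(not A or A) and (not A or A or not C)
= not A or A   — absorption
= True   — complement

always true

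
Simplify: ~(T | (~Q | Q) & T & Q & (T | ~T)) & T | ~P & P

0

~(T | (~Q | Q) & T & Q & (T | ~T)) & T | ~P & P
= ~(T | T & Q & (T | ~T)) & T | ~P & P   — complement / identity
= ~(T | T & Q) & T | ~P & P   — complement / identity
= ~T & T | ~P & P   — absorption
= ~P & P   — complement / identity
= 0   — complement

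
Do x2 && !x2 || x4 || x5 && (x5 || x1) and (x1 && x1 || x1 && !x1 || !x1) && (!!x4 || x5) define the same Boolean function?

Yes

E1: x2 && !x2 || x4 || x5 && (x5 || x1)
    = x2 && !x2 || x4 || x5   [absorption]
    = x4 || x5   [complement / identity]
E2: (x1 && x1 || x1 && !x1 || !x1) && (!!x4 || x5)
    = (x1 || !x1) && (!!x4 || x5)   [distribution]
    = !!x4 || x5   [complement / identity]
    = x4 || x5   [double negation]
Both reduce to x4 || x5, so they are equivalent.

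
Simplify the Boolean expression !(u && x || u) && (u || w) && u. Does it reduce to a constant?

!(u && x || u) && (u || w) && u
= !(u && x || u) && u   — absorption
= !u && u   — absorption
= false   — complement

false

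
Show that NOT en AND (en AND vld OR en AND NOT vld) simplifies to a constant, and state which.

FALSE

NOT en AND (en AND vld OR en AND NOT vld)
= NOT en AND en   — distribution
= FALSE   — complement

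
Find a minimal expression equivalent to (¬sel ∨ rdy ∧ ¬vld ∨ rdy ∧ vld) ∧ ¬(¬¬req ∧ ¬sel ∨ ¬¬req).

(¬sel ∨ rdy) ∧ ¬req

(¬sel ∨ rdy ∧ ¬vld ∨ rdy ∧ vld) ∧ ¬(¬¬req ∧ ¬sel ∨ ¬¬req)
= (¬sel ∨ rdy ∧ ¬vld ∨ rdy ∧ vld) ∧ ¬¬¬req   [absorption]
= (¬sel ∨ rdy) ∧ ¬¬¬req   [distribution]
= (¬sel ∨ rdy) ∧ ¬req   [double negation]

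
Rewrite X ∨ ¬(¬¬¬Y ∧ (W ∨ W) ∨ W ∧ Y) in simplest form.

X ∨ ¬(¬¬¬Y ∧ (W ∨ W) ∨ W ∧ Y)
= X ∨ ¬(¬¬¬Y ∧ W ∨ W ∧ Y)   [idempotence]
= X ∨ ¬(¬Y ∧ W ∨ W ∧ Y)   [double negation]
= X ∨ ¬W   [distribution]

X ∨ ¬W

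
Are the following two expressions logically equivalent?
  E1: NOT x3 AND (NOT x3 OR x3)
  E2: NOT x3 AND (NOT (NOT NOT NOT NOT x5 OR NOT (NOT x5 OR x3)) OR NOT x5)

No

E1: NOT x3 AND (NOT x3 OR x3)
    = NOT x3   [complement / identity]
E2: NOT x3 AND (NOT (NOT NOT NOT NOT x5 OR NOT (NOT x5 OR x3)) OR NOT x5)
    = NOT x3 AND (NOT (NOT NOT x5 OR NOT (NOT x5 OR x3)) OR NOT x5)   [double negation]
    = NOT x3 AND (NOT x5 AND (NOT x5 OR x3) OR NOT x5)   [De Morgan]
    = NOT x3 AND (NOT x5 OR NOT x5)   [absorption]
    = NOT x3 AND NOT x5   [idempotence]
These differ: at x3=0, x5=1, E1 = 1 but E2 = 0.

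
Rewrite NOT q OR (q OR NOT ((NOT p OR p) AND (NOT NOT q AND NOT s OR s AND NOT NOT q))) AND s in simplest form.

NOT q OR (q OR NOT ((NOT p OR p) AND (NOT NOT q AND NOT s OR s AND NOT NOT q))) AND s
= NOT q OR (q OR NOT ((NOT p OR p) AND NOT NOT q)) AND s
= NOT q OR (q OR NOT ((NOT p OR p) AND q)) AND s
= NOT q OR (q OR NOT q) AND s
= NOT q OR s

NOT q OR s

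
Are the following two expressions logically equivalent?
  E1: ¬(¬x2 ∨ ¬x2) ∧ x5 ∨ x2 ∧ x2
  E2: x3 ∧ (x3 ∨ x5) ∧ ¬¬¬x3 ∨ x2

Yes

E1: ¬(¬x2 ∨ ¬x2) ∧ x5 ∨ x2 ∧ x2
    = x2 ∧ x2 ∧ x5 ∨ x2 ∧ x2   (De Morgan)
    = x2 ∧ x2   (absorption)
    = x2   (idempotence)
E2: x3 ∧ (x3 ∨ x5) ∧ ¬¬¬x3 ∨ x2
    = x3 ∧ ¬¬¬x3 ∨ x2   (absorption)
    = x3 ∧ ¬x3 ∨ x2   (double negation)
    = x2   (complement / identity)
Both reduce to x2, so they are equivalent.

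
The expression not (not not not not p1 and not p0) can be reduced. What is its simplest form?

not p1 or p0

not (not not not not p1 and not p0)
= not not not p1 or p0
= not p1 or p0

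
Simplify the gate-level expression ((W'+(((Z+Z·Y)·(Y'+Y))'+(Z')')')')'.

((W'+(((Z+Z·Y)·(Y'+Y))'+(Z')')')')'
= ((W'+((Z+Z·Y)'+(Z')')')')'
= ((W'+(Z+Z·Y)·Z')')'
= ((W'+Z·Z')')'
= ((W')')'
= W'

W'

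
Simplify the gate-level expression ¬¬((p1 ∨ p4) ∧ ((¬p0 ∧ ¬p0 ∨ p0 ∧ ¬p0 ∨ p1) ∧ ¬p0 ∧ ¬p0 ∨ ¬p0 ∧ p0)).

(p1 ∨ p4) ∧ ¬p0

¬¬((p1 ∨ p4) ∧ ((¬p0 ∧ ¬p0 ∨ p0 ∧ ¬p0 ∨ p1) ∧ ¬p0 ∧ ¬p0 ∨ ¬p0 ∧ p0))
= (p1 ∨ p4) ∧ ((¬p0 ∧ ¬p0 ∨ p0 ∧ ¬p0 ∨ p1) ∧ ¬p0 ∧ ¬p0 ∨ ¬p0 ∧ p0)   (double negation)
= (p1 ∨ p4) ∧ ((¬p0 ∧ ¬p0 ∨ p1) ∧ ¬p0 ∧ ¬p0 ∨ ¬p0 ∧ p0)   (complement / identity)
= (p1 ∨ p4) ∧ (¬p0 ∧ ¬p0 ∨ ¬p0 ∧ p0)   (absorption)
= (p1 ∨ p4) ∧ ¬p0   (distribution)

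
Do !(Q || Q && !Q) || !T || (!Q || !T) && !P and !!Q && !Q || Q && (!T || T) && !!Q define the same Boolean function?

E1: !(Q || Q && !Q) || !T || (!Q || !T) && !P
    = !Q || !T || (!Q || !T) && !P
    = !Q || !T
E2: !!Q && !Q || Q && (!T || T) && !!Q
    = !!Q && !Q || Q && !!Q
    = !!Q
    = Q
These differ: at P=1, Q=0, T=1, E1 = 1 but E2 = 0.

No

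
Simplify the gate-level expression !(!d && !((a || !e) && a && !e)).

d || a && !e

!(!d && !((a || !e) && a && !e))
= d || (a || !e) && a && !e   (De Morgan)
= d || a && !e   (absorption)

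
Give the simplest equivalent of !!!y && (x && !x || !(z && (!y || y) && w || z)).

!!!y && (x && !x || !(z && (!y || y) && w || z))
= !!!y && !(z && (!y || y) && w || z)   (complement / identity)
= !y && !(z && (!y || y) && w || z)   (double negation)
= !y && !(z && w || z)   (complement / identity)
= !y && !z   (absorption)

!y && !z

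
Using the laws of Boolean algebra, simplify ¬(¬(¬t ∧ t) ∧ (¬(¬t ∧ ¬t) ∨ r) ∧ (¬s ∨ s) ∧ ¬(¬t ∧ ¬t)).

¬(¬(¬t ∧ t) ∧ (¬(¬t ∧ ¬t) ∨ r) ∧ (¬s ∨ s) ∧ ¬(¬t ∧ ¬t))
= ¬(¬(¬t ∧ t) ∧ (¬(¬t ∧ ¬t) ∨ r) ∧ ¬(¬t ∧ ¬t))   [complement / identity]
= ¬(¬(¬t ∧ t) ∧ ¬(¬t ∧ ¬t))   [absorption]
= ¬t ∧ t ∨ ¬t ∧ ¬t   [De Morgan]
= ¬t   [distribution]

¬t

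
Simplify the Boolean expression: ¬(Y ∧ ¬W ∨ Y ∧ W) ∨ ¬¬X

¬(Y ∧ ¬W ∨ Y ∧ W) ∨ ¬¬X
= ¬(Y ∧ ¬W ∨ Y ∧ W) ∨ X
= ¬Y ∨ X

¬Y ∨ X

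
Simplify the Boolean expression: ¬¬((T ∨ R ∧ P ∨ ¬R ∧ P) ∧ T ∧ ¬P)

¬¬((T ∨ R ∧ P ∨ ¬R ∧ P) ∧ T ∧ ¬P)
= ¬¬((T ∨ P) ∧ T ∧ ¬P)   — distribution
= ¬¬(T ∧ ¬P)   — absorption
= T ∧ ¬P   — double negation

T ∧ ¬P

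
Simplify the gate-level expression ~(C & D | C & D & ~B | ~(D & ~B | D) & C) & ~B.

~(C & D | C & D & ~B | ~(D & ~B | D) & C) & ~B
= ~(C & D | C & D & ~B | ~D & C) & ~B
= ~(C & D | ~D & C) & ~B
= ~C & ~B

~C & ~B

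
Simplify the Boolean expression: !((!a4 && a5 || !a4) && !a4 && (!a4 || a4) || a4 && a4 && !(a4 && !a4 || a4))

a4

!((!a4 && a5 || !a4) && !a4 && (!a4 || a4) || a4 && a4 && !(a4 && !a4 || a4))
= !(!a4 && !a4 && (!a4 || a4) || a4 && a4 && !(a4 && !a4 || a4))
= !(!a4 && !a4 && (!a4 || a4) || a4 && a4 && !a4)
= !(!a4 && !a4 || a4 && a4 && !a4)
= !(!a4 && !a4 || a4 && !a4)
= !!a4
= a4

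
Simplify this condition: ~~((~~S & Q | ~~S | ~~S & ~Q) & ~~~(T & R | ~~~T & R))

~~((~~S & Q | ~~S | ~~S & ~Q) & ~~~(T & R | ~~~T & R))
= ~~((~~S | ~~S & ~Q) & ~~~(T & R | ~~~T & R))   — absorption
= ~~(~~S & ~~~(T & R | ~~~T & R))   — absorption
= ~~(~~S & ~~~(T & R | ~T & R))   — double negation
= ~~(~~S & ~~~R)   — distribution
= ~(~S | ~~R)   — De Morgan
= S & ~R   — De Morgan

S & ~R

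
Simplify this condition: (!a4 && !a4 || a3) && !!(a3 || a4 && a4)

(!a4 && !a4 || a3) && !!(a3 || a4 && a4)
= (!a4 || a3) && !!(a3 || a4 && a4)
= (!a4 || a3) && (a3 || a4 && a4)
= (!a4 || a3) && (a3 || a4)
= a3 || !a4 && a4
= a3

a3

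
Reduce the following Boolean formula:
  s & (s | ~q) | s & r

s

s & (s | ~q) | s & r
= s | s & r   — absorption
= s   — absorption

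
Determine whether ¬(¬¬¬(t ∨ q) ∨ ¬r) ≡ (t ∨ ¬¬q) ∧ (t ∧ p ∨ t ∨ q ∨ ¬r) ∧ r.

E1: ¬(¬¬¬(t ∨ q) ∨ ¬r)
    = ¬(¬(t ∨ q) ∨ ¬r)
    = (t ∨ q) ∧ r
E2: (t ∨ ¬¬q) ∧ (t ∧ p ∨ t ∨ q ∨ ¬r) ∧ r
    = (t ∨ q) ∧ (t ∧ p ∨ t ∨ q ∨ ¬r) ∧ r
    = (t ∨ q) ∧ (t ∨ q ∨ ¬r) ∧ r
    = (t ∨ q) ∧ r
Both reduce to (t ∨ q) ∧ r, so they are equivalent.

Yes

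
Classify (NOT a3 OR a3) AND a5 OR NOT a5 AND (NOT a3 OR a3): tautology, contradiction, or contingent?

(NOT a3 OR a3) AND a5 OR NOT a5 AND (NOT a3 OR a3)
= NOT a3 OR a3   [distribution]
= TRUE   [complement]

tautology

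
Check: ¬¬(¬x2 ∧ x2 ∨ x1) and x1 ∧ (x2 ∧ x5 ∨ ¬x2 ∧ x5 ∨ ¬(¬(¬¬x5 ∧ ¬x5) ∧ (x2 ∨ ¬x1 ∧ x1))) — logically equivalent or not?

No

E1: ¬¬(¬x2 ∧ x2 ∨ x1)
    = ¬¬x1   (complement / identity)
    = x1   (double negation)
E2: x1 ∧ (x2 ∧ x5 ∨ ¬x2 ∧ x5 ∨ ¬(¬(¬¬x5 ∧ ¬x5) ∧ (x2 ∨ ¬x1 ∧ x1)))
    = x1 ∧ (x5 ∨ ¬(¬(¬¬x5 ∧ ¬x5) ∧ (x2 ∨ ¬x1 ∧ x1)))   (distribution)
    = x1 ∧ (x5 ∨ ¬((¬x5 ∨ x5) ∧ (x2 ∨ ¬x1 ∧ x1)))   (De Morgan)
    = x1 ∧ (x5 ∨ ¬(x2 ∨ ¬x1 ∧ x1))   (complement / identity)
    = x1 ∧ (x5 ∨ ¬x2)   (complement / identity)
These differ: at x1=1, x2=1, x5=0, E1 = 1 but E2 = 0.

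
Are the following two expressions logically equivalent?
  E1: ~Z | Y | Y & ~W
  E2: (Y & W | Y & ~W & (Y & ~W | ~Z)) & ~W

No

E1: ~Z | Y | Y & ~W
    = ~Z | Y   [absorption]
E2: (Y & W | Y & ~W & (Y & ~W | ~Z)) & ~W
    = (Y & W | Y & ~W) & ~W   [absorption]
    = Y & ~W   [distribution]
These differ: at W=1, Y=0, Z=0, E1 = 1 but E2 = 0.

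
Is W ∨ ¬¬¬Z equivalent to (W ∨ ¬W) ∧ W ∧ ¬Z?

E1: W ∨ ¬¬¬Z
    = W ∨ ¬Z   (double negation)
E2: (W ∨ ¬W) ∧ W ∧ ¬Z
    = W ∧ ¬Z   (complement / identity)
These differ: at W=0, Z=0, E1 = 1 but E2 = 0.

No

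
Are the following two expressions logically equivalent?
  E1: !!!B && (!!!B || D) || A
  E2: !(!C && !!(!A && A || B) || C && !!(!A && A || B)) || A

E1: !!!B && (!!!B || D) || A
    = !!!B || A   [absorption]
    = !B || A   [double negation]
E2: !(!C && !!(!A && A || B) || C && !!(!A && A || B)) || A
    = !!!(!A && A || B) || A   [distribution]
    = !(!A && A || B) || A   [double negation]
    = !B || A   [complement / identity]
Both reduce to !B || A, so they are equivalent.

Yes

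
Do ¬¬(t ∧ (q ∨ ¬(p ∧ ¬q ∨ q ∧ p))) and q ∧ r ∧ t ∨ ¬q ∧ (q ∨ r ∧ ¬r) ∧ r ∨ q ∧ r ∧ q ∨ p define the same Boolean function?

No

E1: ¬¬(t ∧ (q ∨ ¬(p ∧ ¬q ∨ q ∧ p)))
    = ¬¬(t ∧ (q ∨ ¬p))
    = t ∧ (q ∨ ¬p)
E2: q ∧ r ∧ t ∨ ¬q ∧ (q ∨ r ∧ ¬r) ∧ r ∨ q ∧ r ∧ q ∨ p
    = q ∧ r ∧ t ∨ ¬q ∧ q ∧ r ∨ q ∧ r ∧ q ∨ p
    = q ∧ r ∧ t ∨ q ∧ r ∨ p
    = q ∧ r ∨ p
These differ: at p=1, q=1, r=0, t=0, E1 = 0 but E2 = 1.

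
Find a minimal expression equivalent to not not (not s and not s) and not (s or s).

not not (not s and not s) and not (s or s)
= not (s or s) and not (s or s)   [De Morgan]
= not (s or s)   [idempotence]
= not s   [idempotence]

not s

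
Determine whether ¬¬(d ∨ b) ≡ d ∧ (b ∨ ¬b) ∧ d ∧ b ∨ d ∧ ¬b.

No

E1: ¬¬(d ∨ b)
    = d ∨ b
E2: d ∧ (b ∨ ¬b) ∧ d ∧ b ∨ d ∧ ¬b
    = d ∧ d ∧ b ∨ d ∧ ¬b
    = d ∧ b ∨ d ∧ ¬b
    = d
These differ: at b=1, d=0, E1 = 1 but E2 = 0.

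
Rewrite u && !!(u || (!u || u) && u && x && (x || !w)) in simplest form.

u && !!(u || (!u || u) && u && x && (x || !w))
= u && (u || (!u || u) && u && x && (x || !w))
= u && (u || (!u || u) && u && x)
= u && (u || u && x)
= u && u
= u

u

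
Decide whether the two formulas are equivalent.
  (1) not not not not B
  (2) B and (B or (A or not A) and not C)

Yes

E1: not not not not B
    = not not B
    = B
E2: B and (B or (A or not A) and not C)
    = B and (B or not C)
    = B
Both reduce to B, so they are equivalent.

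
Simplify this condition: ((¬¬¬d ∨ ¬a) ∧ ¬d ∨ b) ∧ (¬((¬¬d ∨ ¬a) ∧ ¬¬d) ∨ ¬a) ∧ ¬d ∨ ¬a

¬d ∨ ¬a

((¬¬¬d ∨ ¬a) ∧ ¬d ∨ b) ∧ (¬((¬¬d ∨ ¬a) ∧ ¬¬d) ∨ ¬a) ∧ ¬d ∨ ¬a
= ((¬¬¬d ∨ ¬a) ∧ ¬d ∨ b) ∧ (¬¬¬d ∨ ¬a) ∧ ¬d ∨ ¬a   — absorption
= (¬¬¬d ∨ ¬a) ∧ ¬d ∨ ¬a   — absorption
= (¬d ∨ ¬a) ∧ ¬d ∨ ¬a   — double negation
= ¬d ∨ ¬a   — absorption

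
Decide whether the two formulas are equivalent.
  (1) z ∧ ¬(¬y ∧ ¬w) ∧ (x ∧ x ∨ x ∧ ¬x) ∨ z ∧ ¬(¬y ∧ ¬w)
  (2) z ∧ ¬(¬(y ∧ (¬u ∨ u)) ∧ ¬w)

E1: z ∧ ¬(¬y ∧ ¬w) ∧ (x ∧ x ∨ x ∧ ¬x) ∨ z ∧ ¬(¬y ∧ ¬w)
    = z ∧ ¬(¬y ∧ ¬w) ∧ x ∨ z ∧ ¬(¬y ∧ ¬w)
    = z ∧ ¬(¬y ∧ ¬w)
    = z ∧ (y ∨ w)
E2: z ∧ ¬(¬(y ∧ (¬u ∨ u)) ∧ ¬w)
    = z ∧ (y ∧ (¬u ∨ u) ∨ w)
    = z ∧ (y ∨ w)
Both reduce to z ∧ (y ∨ w), so they are equivalent.

Yes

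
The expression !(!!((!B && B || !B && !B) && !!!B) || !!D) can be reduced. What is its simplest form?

!(!!((!B && B || !B && !B) && !!!B) || !!D)
= !((!B && B || !B && !B) && !!!B) && !D   [De Morgan]
= !((!B && B || !B && !B) && !B) && !D   [double negation]
= !(!B && !B) && !D   [distribution]
= (B || B) && !D   [De Morgan]
= B && !D   [idempotence]

B && !D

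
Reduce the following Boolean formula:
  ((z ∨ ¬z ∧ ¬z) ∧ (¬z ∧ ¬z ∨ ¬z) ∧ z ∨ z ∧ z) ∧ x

((z ∨ ¬z ∧ ¬z) ∧ (¬z ∧ ¬z ∨ ¬z) ∧ z ∨ z ∧ z) ∧ x
= ((z ∧ ¬z ∨ ¬z ∧ ¬z) ∧ z ∨ z ∧ z) ∧ x   (distribution)
= (¬z ∧ z ∨ z ∧ z) ∧ x   (distribution)
= z ∧ x   (distribution)

z ∧ x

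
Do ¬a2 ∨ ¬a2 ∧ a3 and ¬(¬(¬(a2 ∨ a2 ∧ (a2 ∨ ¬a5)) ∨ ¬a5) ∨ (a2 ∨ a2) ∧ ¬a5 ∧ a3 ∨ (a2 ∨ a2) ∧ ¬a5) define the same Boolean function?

E1: ¬a2 ∨ ¬a2 ∧ a3
    = ¬a2   [absorption]
E2: ¬(¬(¬(a2 ∨ a2 ∧ (a2 ∨ ¬a5)) ∨ ¬a5) ∨ (a2 ∨ a2) ∧ ¬a5 ∧ a3 ∨ (a2 ∨ a2) ∧ ¬a5)
    = ¬(¬(¬(a2 ∨ a2) ∨ ¬a5) ∨ (a2 ∨ a2) ∧ ¬a5 ∧ a3 ∨ (a2 ∨ a2) ∧ ¬a5)   [absorption]
    = ¬((a2 ∨ a2) ∧ a5 ∨ (a2 ∨ a2) ∧ ¬a5 ∧ a3 ∨ (a2 ∨ a2) ∧ ¬a5)   [De Morgan]
    = ¬((a2 ∨ a2) ∧ a5 ∨ (a2 ∨ a2) ∧ ¬a5)   [absorption]
    = ¬(a2 ∨ a2)   [distribution]
    = ¬a2   [idempotence]
Both reduce to ¬a2, so they are equivalent.

Yes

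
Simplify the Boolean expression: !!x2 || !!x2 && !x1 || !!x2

!!x2 || !!x2 && !x1 || !!x2
= !!x2 || !!x2   — absorption
= !!x2   — idempotence
= x2   — double negation

x2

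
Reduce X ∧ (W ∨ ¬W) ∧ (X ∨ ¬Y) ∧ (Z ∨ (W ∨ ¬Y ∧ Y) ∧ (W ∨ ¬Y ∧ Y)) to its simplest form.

X ∧ (W ∨ ¬W) ∧ (X ∨ ¬Y) ∧ (Z ∨ (W ∨ ¬Y ∧ Y) ∧ (W ∨ ¬Y ∧ Y))
= X ∧ (W ∨ ¬W) ∧ (X ∨ ¬Y) ∧ (Z ∨ W ∨ ¬Y ∧ Y)   [idempotence]
= X ∧ (X ∨ ¬Y) ∧ (Z ∨ W ∨ ¬Y ∧ Y)   [complement / identity]
= X ∧ (Z ∨ W ∨ ¬Y ∧ Y)   [absorption]
= X ∧ (Z ∨ W)   [complement / identity]

X ∧ (Z ∨ W)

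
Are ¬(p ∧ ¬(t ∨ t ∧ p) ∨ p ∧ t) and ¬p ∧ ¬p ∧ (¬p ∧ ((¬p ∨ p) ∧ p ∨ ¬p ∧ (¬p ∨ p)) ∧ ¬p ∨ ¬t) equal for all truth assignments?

Yes

E1: ¬(p ∧ ¬(t ∨ t ∧ p) ∨ p ∧ t)
    = ¬(p ∧ ¬t ∨ p ∧ t)
    = ¬p
E2: ¬p ∧ ¬p ∧ (¬p ∧ ((¬p ∨ p) ∧ p ∨ ¬p ∧ (¬p ∨ p)) ∧ ¬p ∨ ¬t)
    = ¬p ∧ ¬p ∧ (¬p ∧ (¬p ∨ p) ∧ ¬p ∨ ¬t)
    = ¬p ∧ ¬p ∧ (¬p ∧ ¬p ∨ ¬t)
    = ¬p ∧ ¬p
    = ¬p
Both reduce to ¬p, so they are equivalent.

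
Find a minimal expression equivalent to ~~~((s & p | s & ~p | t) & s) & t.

~~~((s & p | s & ~p | t) & s) & t
= ~~~((s | t) & s) & t
= ~~~s & t
= ~s & t

~s & t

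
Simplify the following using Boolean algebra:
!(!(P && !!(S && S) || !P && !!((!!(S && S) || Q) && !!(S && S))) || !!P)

S && !P

!(!(P && !!(S && S) || !P && !!((!!(S && S) || Q) && !!(S && S))) || !!P)
= !(!(P && !!(S && S) || !P && (!!(S && S) || Q) && !!(S && S)) || !!P)   — double negation
= !(!(P && !!(S && S) || !P && !!(S && S)) || !!P)   — absorption
= !(!!!(S && S) || !!P)   — distribution
= !(!(S && S) || !!P)   — double negation
= !(!S || !!P)   — idempotence
= S && !P   — De Morgan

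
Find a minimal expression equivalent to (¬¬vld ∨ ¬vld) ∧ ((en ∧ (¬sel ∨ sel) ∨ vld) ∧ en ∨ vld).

(¬¬vld ∨ ¬vld) ∧ ((en ∧ (¬sel ∨ sel) ∨ vld) ∧ en ∨ vld)
= (vld ∨ ¬vld) ∧ ((en ∧ (¬sel ∨ sel) ∨ vld) ∧ en ∨ vld)   [double negation]
= (vld ∨ ¬vld) ∧ ((en ∨ vld) ∧ en ∨ vld)   [complement / identity]
= (vld ∨ ¬vld) ∧ (en ∨ vld)   [absorption]
= en ∨ vld   [complement / identity]

en ∨ vld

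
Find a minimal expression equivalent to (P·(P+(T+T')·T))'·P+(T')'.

(P·(P+(T+T')·T))'·P+(T')'
= (P·(P+T))'·P+(T')'   — complement / identity
= P'·P+(T')'   — absorption
= (T')'   — complement / identity
= T   — double negation

T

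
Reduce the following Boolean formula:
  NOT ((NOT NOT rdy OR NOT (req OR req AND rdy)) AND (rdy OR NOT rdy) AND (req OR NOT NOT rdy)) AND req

NOT ((NOT NOT rdy OR NOT (req OR req AND rdy)) AND (rdy OR NOT rdy) AND (req OR NOT NOT rdy)) AND req
= NOT ((NOT NOT rdy OR NOT (req OR req AND rdy)) AND (req OR NOT NOT rdy)) AND req   [complement / identity]
= NOT (NOT (req OR req AND rdy) AND req OR NOT NOT rdy) AND req   [distribution]
= NOT (NOT (req OR req AND rdy) AND req OR rdy) AND req   [double negation]
= NOT (NOT req AND req OR rdy) AND req   [absorption]
= NOT rdy AND req   [complement / identity]

NOT rdy AND req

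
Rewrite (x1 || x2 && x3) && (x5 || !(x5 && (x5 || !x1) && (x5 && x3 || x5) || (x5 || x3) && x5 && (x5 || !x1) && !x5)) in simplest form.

(x1 || x2 && x3) && (x5 || !(x5 && (x5 || !x1) && (x5 && x3 || x5) || (x5 || x3) && x5 && (x5 || !x1) && !x5))
= (x1 || x2 && x3) && (x5 || !(x5 && (x5 || !x1) && (x5 && x3 || x5) || x5 && (x5 || !x1) && !x5))
= (x1 || x2 && x3) && (x5 || !(x5 && (x5 || !x1) && x5 || x5 && (x5 || !x1) && !x5))
= (x1 || x2 && x3) && (x5 || !(x5 && (x5 || !x1)))
= (x1 || x2 && x3) && (x5 || !x5)
= x1 || x2 && x3

x1 || x2 && x3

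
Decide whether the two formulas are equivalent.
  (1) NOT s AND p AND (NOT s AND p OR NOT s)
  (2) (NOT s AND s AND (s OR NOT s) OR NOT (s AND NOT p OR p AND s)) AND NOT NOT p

Yes

E1: NOT s AND p AND (NOT s AND p OR NOT s)
    = NOT s AND p
E2: (NOT s AND s AND (s OR NOT s) OR NOT (s AND NOT p OR p AND s)) AND NOT NOT p
    = (NOT s AND s OR NOT (s AND NOT p OR p AND s)) AND NOT NOT p
    = (NOT s AND s OR NOT s) AND NOT NOT p
    = NOT s AND NOT NOT p
    = NOT s AND p
Both reduce to NOT s AND p, so they are equivalent.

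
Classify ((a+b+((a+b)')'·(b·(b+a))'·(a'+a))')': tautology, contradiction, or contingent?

((a+b+((a+b)')'·(b·(b+a))'·(a'+a))')'
= a+b+((a+b)')'·(b·(b+a))'·(a'+a)   [double negation]
= a+b+((a+b)')'·(b·(b+a))'   [complement / identity]
= a+b+((a+b)')'·b'   [absorption]
= a+b+(a+b)·b'   [double negation]
= a+b   [absorption]
This depends on a, b, so it is not a constant.

contingent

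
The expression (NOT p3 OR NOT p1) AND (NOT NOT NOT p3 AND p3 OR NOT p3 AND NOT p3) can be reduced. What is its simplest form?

(NOT p3 OR NOT p1) AND (NOT NOT NOT p3 AND p3 OR NOT p3 AND NOT p3)
= (NOT p3 OR NOT p1) AND (NOT p3 AND p3 OR NOT p3 AND NOT p3)   — double negation
= (NOT p3 OR NOT p1) AND NOT p3   — distribution
= NOT p3   — absorption

NOT p3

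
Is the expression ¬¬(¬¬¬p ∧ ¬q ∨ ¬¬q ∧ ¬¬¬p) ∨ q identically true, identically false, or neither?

¬¬(¬¬¬p ∧ ¬q ∨ ¬¬q ∧ ¬¬¬p) ∨ q
= ¬¬(¬¬¬p ∧ ¬q ∨ q ∧ ¬¬¬p) ∨ q
= ¬¬¬¬¬p ∨ q
= ¬¬¬p ∨ q
= ¬p ∨ q
This depends on p, q, so it is not a constant.

neither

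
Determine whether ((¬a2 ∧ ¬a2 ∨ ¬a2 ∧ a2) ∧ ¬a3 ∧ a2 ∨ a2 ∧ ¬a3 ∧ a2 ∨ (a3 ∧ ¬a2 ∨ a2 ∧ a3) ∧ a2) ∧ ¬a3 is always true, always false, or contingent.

contingent

((¬a2 ∧ ¬a2 ∨ ¬a2 ∧ a2) ∧ ¬a3 ∧ a2 ∨ a2 ∧ ¬a3 ∧ a2 ∨ (a3 ∧ ¬a2 ∨ a2 ∧ a3) ∧ a2) ∧ ¬a3
= (¬a2 ∧ ¬a3 ∧ a2 ∨ a2 ∧ ¬a3 ∧ a2 ∨ (a3 ∧ ¬a2 ∨ a2 ∧ a3) ∧ a2) ∧ ¬a3   — distribution
= (¬a3 ∧ a2 ∨ (a3 ∧ ¬a2 ∨ a2 ∧ a3) ∧ a2) ∧ ¬a3   — distribution
= (¬a3 ∧ a2 ∨ a3 ∧ a2) ∧ ¬a3   — distribution
= a2 ∧ ¬a3   — distribution
This depends on a2, a3, so it is not a constant.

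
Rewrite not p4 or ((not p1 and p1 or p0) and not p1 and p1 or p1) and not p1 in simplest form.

not p4

not p4 or ((not p1 and p1 or p0) and not p1 and p1 or p1) and not p1
= not p4 or (not p1 and p1 or p1) and not p1
= not p4 or p1 and not p1
= not p4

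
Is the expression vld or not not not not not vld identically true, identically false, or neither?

identically true

vld or not not not not not vld
= vld or not not not vld   [double negation]
= vld or not vld   [double negation]
= True   [complement]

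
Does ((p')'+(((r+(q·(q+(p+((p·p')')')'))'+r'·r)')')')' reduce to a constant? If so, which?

no

((p')'+(((r+(q·(q+(p+((p·p')')')'))'+r'·r)')')')'
= ((p')'+(((r+(q·(q+(p+p·p')'))'+r'·r)')')')'
= ((p')'+(((r+(q·(q+(p+p·p')'))')')')')'
= ((p')'+(((r+(q·(q+p'))')')')')'
= ((p')'+(((r+q')')')')'
= ((p')'+(r+q')')'
= p'·(r+q')
This depends on p, q, r, so it is not a constant.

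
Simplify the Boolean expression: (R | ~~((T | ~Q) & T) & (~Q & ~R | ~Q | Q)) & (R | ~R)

(R | ~~((T | ~Q) & T) & (~Q & ~R | ~Q | Q)) & (R | ~R)
= (R | ~~T & (~Q & ~R | ~Q | Q)) & (R | ~R)   (absorption)
= (R | T & (~Q & ~R | ~Q | Q)) & (R | ~R)   (double negation)
= (R | T & (~Q | Q)) & (R | ~R)   (absorption)
= R | T & (~Q | Q)   (complement / identity)
= R | T   (complement / identity)

R | T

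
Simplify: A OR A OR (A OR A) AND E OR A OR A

A

A OR A OR (A OR A) AND E OR A OR A
= A OR A OR A OR A   (absorption)
= A OR A   (idempotence)
= A   (idempotence)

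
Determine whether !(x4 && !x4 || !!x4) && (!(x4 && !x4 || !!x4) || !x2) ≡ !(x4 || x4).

Yes

E1: !(x4 && !x4 || !!x4) && (!(x4 && !x4 || !!x4) || !x2)
    = !(x4 && !x4 || !!x4)
    = !!!x4
    = !x4
E2: !(x4 || x4)
    = !x4
Both reduce to !x4, so they are equivalent.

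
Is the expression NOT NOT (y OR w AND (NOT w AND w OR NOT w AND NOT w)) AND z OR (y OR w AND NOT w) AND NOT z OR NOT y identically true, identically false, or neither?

identically true

NOT NOT (y OR w AND (NOT w AND w OR NOT w AND NOT w)) AND z OR (y OR w AND NOT w) AND NOT z OR NOT y
= NOT NOT (y OR w AND NOT w) AND z OR (y OR w AND NOT w) AND NOT z OR NOT y   [distribution]
= (y OR w AND NOT w) AND z OR (y OR w AND NOT w) AND NOT z OR NOT y   [double negation]
= y OR w AND NOT w OR NOT y   [distribution]
= y OR NOT y   [complement / identity]
= TRUE   [complement]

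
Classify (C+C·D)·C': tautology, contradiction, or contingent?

contradiction

(C+C·D)·C'
= C·C'   [absorption]
= 0   [complement]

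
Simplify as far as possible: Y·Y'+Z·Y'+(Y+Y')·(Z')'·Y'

Y·Y'+Z·Y'+(Y+Y')·(Z')'·Y'
= Z·Y'+(Y+Y')·(Z')'·Y'   (complement / identity)
= Z·Y'+(Z')'·Y'   (complement / identity)
= Z·Y'+Z·Y'   (double negation)
= Z·Y'   (idempotence)

Z·Y'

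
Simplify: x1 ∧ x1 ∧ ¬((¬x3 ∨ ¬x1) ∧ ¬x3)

x1 ∧ x3

x1 ∧ x1 ∧ ¬((¬x3 ∨ ¬x1) ∧ ¬x3)
= x1 ∧ x1 ∧ ¬¬x3   (absorption)
= x1 ∧ x1 ∧ x3   (double negation)
= x1 ∧ x3   (idempotence)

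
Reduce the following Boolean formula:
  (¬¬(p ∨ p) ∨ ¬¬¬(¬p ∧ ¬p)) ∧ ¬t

(¬¬(p ∨ p) ∨ ¬¬¬(¬p ∧ ¬p)) ∧ ¬t
= (¬¬(p ∨ p) ∨ ¬¬(p ∨ p)) ∧ ¬t
= ¬¬(p ∨ p) ∧ ¬t
= ¬¬p ∧ ¬t
= p ∧ ¬t

p ∧ ¬t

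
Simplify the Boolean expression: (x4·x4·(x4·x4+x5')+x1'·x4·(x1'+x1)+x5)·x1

(x4+x5)·x1

(x4·x4·(x4·x4+x5')+x1'·x4·(x1'+x1)+x5)·x1
= (x4·x4+x1'·x4·(x1'+x1)+x5)·x1   — absorption
= (x4·x4+x1'·x4+x5)·x1   — complement / identity
= ((x4+x1')·x4+x5)·x1   — distribution
= (x4+x5)·x1   — absorption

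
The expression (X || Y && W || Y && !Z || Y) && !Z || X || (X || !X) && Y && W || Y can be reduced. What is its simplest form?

(X || Y && W || Y && !Z || Y) && !Z || X || (X || !X) && Y && W || Y
= (X || Y && W || Y) && !Z || X || (X || !X) && Y && W || Y   (absorption)
= (X || Y && W || Y) && !Z || X || Y && W || Y   (complement / identity)
= X || Y && W || Y   (absorption)
= X || Y   (absorption)

X || Y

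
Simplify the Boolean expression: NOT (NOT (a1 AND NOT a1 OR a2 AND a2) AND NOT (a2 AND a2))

a2

NOT (NOT (a1 AND NOT a1 OR a2 AND a2) AND NOT (a2 AND a2))
= NOT (NOT (a2 AND a2) AND NOT (a2 AND a2))   — complement / identity
= NOT NOT (a2 AND a2)   — idempotence
= NOT NOT a2   — idempotence
= a2   — double negation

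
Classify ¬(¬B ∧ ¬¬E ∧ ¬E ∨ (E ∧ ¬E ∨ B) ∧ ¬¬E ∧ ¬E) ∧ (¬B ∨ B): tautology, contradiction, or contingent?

tautology

¬(¬B ∧ ¬¬E ∧ ¬E ∨ (E ∧ ¬E ∨ B) ∧ ¬¬E ∧ ¬E) ∧ (¬B ∨ B)
= ¬(¬B ∧ ¬¬E ∧ ¬E ∨ B ∧ ¬¬E ∧ ¬E) ∧ (¬B ∨ B)   [complement / identity]
= ¬(¬¬E ∧ ¬E) ∧ (¬B ∨ B)   [distribution]
= (¬E ∨ E) ∧ (¬B ∨ B)   [De Morgan]
= ¬E ∨ E   [complement / identity]
= True   [complement]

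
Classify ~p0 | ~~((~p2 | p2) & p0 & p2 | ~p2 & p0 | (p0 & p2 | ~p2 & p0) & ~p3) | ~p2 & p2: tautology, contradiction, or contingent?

~p0 | ~~((~p2 | p2) & p0 & p2 | ~p2 & p0 | (p0 & p2 | ~p2 & p0) & ~p3) | ~p2 & p2
= ~p0 | ~~(p0 & p2 | ~p2 & p0 | (p0 & p2 | ~p2 & p0) & ~p3) | ~p2 & p2   — complement / identity
= ~p0 | ~~(p0 & p2 | ~p2 & p0) | ~p2 & p2   — absorption
= ~p0 | ~~p0 | ~p2 & p2   — distribution
= ~p0 | ~~p0   — complement / identity
= ~p0 | p0   — double negation
= 1   — complement

tautology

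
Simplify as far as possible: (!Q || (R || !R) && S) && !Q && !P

!Q && !P

(!Q || (R || !R) && S) && !Q && !P
= (!Q || S) && !Q && !P
= !Q && !P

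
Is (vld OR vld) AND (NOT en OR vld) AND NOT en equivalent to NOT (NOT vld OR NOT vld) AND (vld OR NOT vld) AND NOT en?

Yes

E1: (vld OR vld) AND (NOT en OR vld) AND NOT en
    = vld AND (NOT en OR vld) AND NOT en   (idempotence)
    = vld AND NOT en   (absorption)
E2: NOT (NOT vld OR NOT vld) AND (vld OR NOT vld) AND NOT en
    = NOT NOT vld AND (vld OR NOT vld) AND NOT en   (idempotence)
    = vld AND (vld OR NOT vld) AND NOT en   (double negation)
    = vld AND NOT en   (complement / identity)
Both reduce to vld AND NOT en, so they are equivalent.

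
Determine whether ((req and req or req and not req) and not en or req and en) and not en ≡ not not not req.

No

E1: ((req and req or req and not req) and not en or req and en) and not en
    = (req and not en or req and en) and not en   (distribution)
    = req and not en   (distribution)
E2: not not not req
    = not req   (double negation)
These differ: at en=0, req=0, E1 = 0 but E2 = 1.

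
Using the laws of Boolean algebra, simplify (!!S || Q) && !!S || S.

(!!S || Q) && !!S || S
= !!S || S   — absorption
= S || S   — double negation
= S   — idempotence

S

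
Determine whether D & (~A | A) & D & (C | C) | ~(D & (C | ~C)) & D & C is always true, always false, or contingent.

contingent

D & (~A | A) & D & (C | C) | ~(D & (C | ~C)) & D & C
= D & (~A | A) & D & (C | C) | ~D & D & C   [complement / identity]
= D & D & (C | C) | ~D & D & C   [complement / identity]
= D & D & C | ~D & D & C   [idempotence]
= D & C   [distribution]
This depends on C, D, so it is not a constant.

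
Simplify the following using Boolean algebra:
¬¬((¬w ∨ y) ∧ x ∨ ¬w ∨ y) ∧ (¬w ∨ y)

¬¬((¬w ∨ y) ∧ x ∨ ¬w ∨ y) ∧ (¬w ∨ y)
= ((¬w ∨ y) ∧ x ∨ ¬w ∨ y) ∧ (¬w ∨ y)
= (¬w ∨ y) ∧ (¬w ∨ y)
= ¬w ∨ y

¬w ∨ y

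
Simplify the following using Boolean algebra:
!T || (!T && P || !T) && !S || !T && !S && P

!T

!T || (!T && P || !T) && !S || !T && !S && P
= !T || !T && !S || !T && !S && P   (absorption)
= !T || !T && !S   (absorption)
= !T   (absorption)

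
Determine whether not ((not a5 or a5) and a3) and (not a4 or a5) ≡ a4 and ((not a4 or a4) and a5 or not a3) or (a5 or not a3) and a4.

No

E1: not ((not a5 or a5) and a3) and (not a4 or a5)
    = not a3 and (not a4 or a5)   — complement / identity
E2: a4 and ((not a4 or a4) and a5 or not a3) or (a5 or not a3) and a4
    = a4 and (a5 or not a3) or (a5 or not a3) and a4   — complement / identity
    = (a5 or not a3 or a5 or not a3) and a4   — distribution
    = (a5 or not a3) and a4   — idempotence
These differ: at a3=0, a4=0, a5=1, E1 = 1 but E2 = 0.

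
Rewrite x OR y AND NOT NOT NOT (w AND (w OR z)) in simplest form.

x OR y AND NOT w

x OR y AND NOT NOT NOT (w AND (w OR z))
= x OR y AND NOT (w AND (w OR z))   — double negation
= x OR y AND NOT w   — absorption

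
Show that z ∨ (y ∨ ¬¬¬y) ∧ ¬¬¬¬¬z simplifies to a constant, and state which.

z ∨ (y ∨ ¬¬¬y) ∧ ¬¬¬¬¬z
= z ∨ (y ∨ ¬¬¬y) ∧ ¬¬¬z   [double negation]
= z ∨ (y ∨ ¬y) ∧ ¬¬¬z   [double negation]
= z ∨ (y ∨ ¬y) ∧ ¬z   [double negation]
= z ∨ ¬z   [complement / identity]
= True   [complement]

True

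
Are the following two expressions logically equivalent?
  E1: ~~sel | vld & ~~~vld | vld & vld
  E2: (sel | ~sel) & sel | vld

E1: ~~sel | vld & ~~~vld | vld & vld
    = sel | vld & ~~~vld | vld & vld
    = sel | vld & ~vld | vld & vld
    = sel | vld
E2: (sel | ~sel) & sel | vld
    = sel | vld
Both reduce to sel | vld, so they are equivalent.

Yes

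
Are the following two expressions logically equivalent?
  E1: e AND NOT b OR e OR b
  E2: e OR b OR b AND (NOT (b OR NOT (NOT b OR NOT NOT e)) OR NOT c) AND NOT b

E1: e AND NOT b OR e OR b
    = e OR b   [absorption]
E2: e OR b OR b AND (NOT (b OR NOT (NOT b OR NOT NOT e)) OR NOT c) AND NOT b
    = e OR b OR b AND (NOT (b OR b AND NOT e) OR NOT c) AND NOT b   [De Morgan]
    = e OR b OR b AND (NOT b OR NOT c) AND NOT b   [absorption]
    = e OR b OR b AND NOT b   [absorption]
    = e OR b   [complement / identity]
Both reduce to e OR b, so they are equivalent.

Yes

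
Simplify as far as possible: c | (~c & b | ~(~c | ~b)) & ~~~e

c | (~c & b | ~(~c | ~b)) & ~~~e
= c | (~c & b | c & b) & ~~~e   — De Morgan
= c | (~c & b | c & b) & ~e   — double negation
= c | b & ~e   — distribution

c | b & ~e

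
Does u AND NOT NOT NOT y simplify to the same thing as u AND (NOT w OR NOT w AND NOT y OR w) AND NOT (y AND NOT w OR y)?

E1: u AND NOT NOT NOT y
    = u AND NOT y   — double negation
E2: u AND (NOT w OR NOT w AND NOT y OR w) AND NOT (y AND NOT w OR y)
    = u AND (NOT w OR w) AND NOT (y AND NOT w OR y)   — absorption
    = u AND NOT (y AND NOT w OR y)   — complement / identity
    = u AND NOT y   — absorption
Both reduce to u AND NOT y, so they are equivalent.

Yes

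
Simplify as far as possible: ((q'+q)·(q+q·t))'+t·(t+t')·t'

((q'+q)·(q+q·t))'+t·(t+t')·t'
= (q+q·t)'+t·(t+t')·t'   — complement / identity
= (q+q·t)'+t·t'   — complement / identity
= q'+t·t'   — absorption
= q'   — complement / identity

q'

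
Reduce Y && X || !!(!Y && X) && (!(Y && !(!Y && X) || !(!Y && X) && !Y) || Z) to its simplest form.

Y && X || !!(!Y && X) && (!(Y && !(!Y && X) || !(!Y && X) && !Y) || Z)
= Y && X || !!(!Y && X) && (!!(!Y && X) || Z)   (distribution)
= Y && X || !!(!Y && X)   (absorption)
= Y && X || !Y && X   (double negation)
= X   (distribution)

X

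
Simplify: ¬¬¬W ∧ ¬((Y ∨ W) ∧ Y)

¬W ∧ ¬Y

¬¬¬W ∧ ¬((Y ∨ W) ∧ Y)
= ¬¬¬W ∧ ¬Y   — absorption
= ¬W ∧ ¬Y   — double negation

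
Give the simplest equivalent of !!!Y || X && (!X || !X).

!Y

!!!Y || X && (!X || !X)
= !Y || X && (!X || !X)   — double negation
= !Y || X && !X   — idempotence
= !Y   — complement / identity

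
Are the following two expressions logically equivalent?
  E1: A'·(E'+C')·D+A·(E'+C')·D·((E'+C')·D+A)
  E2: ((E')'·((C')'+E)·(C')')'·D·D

Yes

E1: A'·(E'+C')·D+A·(E'+C')·D·((E'+C')·D+A)
    = A'·(E'+C')·D+A·(E'+C')·D   [absorption]
    = (E'+C')·D   [distribution]
E2: ((E')'·((C')'+E)·(C')')'·D·D
    = ((E')'·(C')')'·D·D   [absorption]
    = ((E')'·(C')')'·D   [idempotence]
    = (E'+C')·D   [De Morgan]
Both reduce to (E'+C')·D, so they are equivalent.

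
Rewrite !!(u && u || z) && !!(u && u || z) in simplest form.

u || z

!!(u && u || z) && !!(u && u || z)
= !!(u && u || z)   [idempotence]
= u && u || z   [double negation]
= u || z   [idempotence]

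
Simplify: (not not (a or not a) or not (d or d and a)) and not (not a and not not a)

(not not (a or not a) or not (d or d and a)) and not (not a and not not a)
= (not not (a or not a) or not (d or d and a)) and (a or not a)
= (not not (a or not a) or not d) and (a or not a)
= (a or not a or not d) and (a or not a)
= a or not a
= True

True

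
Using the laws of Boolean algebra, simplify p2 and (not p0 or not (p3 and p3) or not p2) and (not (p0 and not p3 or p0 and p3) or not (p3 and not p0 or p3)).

p2 and (not p0 or not p3)

p2 and (not p0 or not (p3 and p3) or not p2) and (not (p0 and not p3 or p0 and p3) or not (p3 and not p0 or p3))
= p2 and (not p0 or not (p3 and p3) or not p2) and (not p0 or not (p3 and not p0 or p3))
= p2 and (not p0 or not p3 or not p2) and (not p0 or not (p3 and not p0 or p3))
= p2 and (not p0 or not p3 or not p2) and (not p0 or not p3)
= p2 and (not p0 or not p3)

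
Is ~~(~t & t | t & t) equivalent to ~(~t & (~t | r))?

E1: ~~(~t & t | t & t)
    = ~~t   [distribution]
    = t   [double negation]
E2: ~(~t & (~t | r))
    = ~~t   [absorption]
    = t   [double negation]
Both reduce to t, so they are equivalent.

Yes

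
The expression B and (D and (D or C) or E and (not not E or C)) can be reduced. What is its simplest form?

B and (D and (D or C) or E and (not not E or C))
= B and (D or E and (not not E or C))   — absorption
= B and (D or E and (E or C))   — double negation
= B and (D or E)   — absorption

B and (D or E)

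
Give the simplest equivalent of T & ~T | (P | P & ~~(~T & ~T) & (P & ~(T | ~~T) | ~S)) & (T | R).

T & ~T | (P | P & ~~(~T & ~T) & (P & ~(T | ~~T) | ~S)) & (T | R)
= T & ~T | (P | P & ~~(~T & ~T) & (P & ~(T | T) | ~S)) & (T | R)   (double negation)
= T & ~T | (P | P & ~(T | T) & (P & ~(T | T) | ~S)) & (T | R)   (De Morgan)
= (P | P & ~(T | T) & (P & ~(T | T) | ~S)) & (T | R)   (complement / identity)
= (P | P & ~(T | T)) & (T | R)   (absorption)
= (P | P & ~T) & (T | R)   (idempotence)
= P & (T | R)   (absorption)

P & (T | R)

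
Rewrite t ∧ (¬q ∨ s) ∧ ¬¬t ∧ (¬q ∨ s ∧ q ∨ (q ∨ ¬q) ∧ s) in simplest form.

t ∧ (¬q ∨ s)

t ∧ (¬q ∨ s) ∧ ¬¬t ∧ (¬q ∨ s ∧ q ∨ (q ∨ ¬q) ∧ s)
= t ∧ (¬q ∨ s) ∧ ¬¬t ∧ (¬q ∨ s ∧ q ∨ s)   (complement / identity)
= t ∧ (¬q ∨ s) ∧ t ∧ (¬q ∨ s ∧ q ∨ s)   (double negation)
= t ∧ (¬q ∨ s) ∧ t ∧ (¬q ∨ s)   (absorption)
= t ∧ (¬q ∨ s)   (idempotence)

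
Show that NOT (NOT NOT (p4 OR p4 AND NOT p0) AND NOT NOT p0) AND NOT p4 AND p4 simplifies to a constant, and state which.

FALSE

NOT (NOT NOT (p4 OR p4 AND NOT p0) AND NOT NOT p0) AND NOT p4 AND p4
= NOT (NOT NOT p4 AND NOT NOT p0) AND NOT p4 AND p4
= (NOT p4 OR NOT p0) AND NOT p4 AND p4
= NOT p4 AND p4
= FALSE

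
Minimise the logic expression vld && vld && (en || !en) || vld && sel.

vld && vld && (en || !en) || vld && sel
= vld && vld || vld && sel   [complement / identity]
= vld && (vld || sel)   [distribution]
= vld   [absorption]

vld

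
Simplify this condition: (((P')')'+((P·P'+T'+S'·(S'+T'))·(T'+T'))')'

P·T'

(((P')')'+((P·P'+T'+S'·(S'+T'))·(T'+T'))')'
= (((P')')'+((P·P'+T'+S')·(T'+T'))')'   (absorption)
= (P'+((P·P'+T'+S')·(T'+T'))')'   (double negation)
= (P'+((P·P'+T'+S')·T')')'   (idempotence)
= (P'+((T'+S')·T')')'   (complement / identity)
= P·(T'+S')·T'   (De Morgan)
= P·T'   (absorption)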